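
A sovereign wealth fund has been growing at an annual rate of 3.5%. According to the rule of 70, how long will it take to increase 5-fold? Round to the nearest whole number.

around 46 years

Doubling time ≈ 70/3.5 = 20.00 years.
Reaching 5× takes log₂(5) ≈ 2.32 doublings.
2.32 × 20.00 ≈ 46 years.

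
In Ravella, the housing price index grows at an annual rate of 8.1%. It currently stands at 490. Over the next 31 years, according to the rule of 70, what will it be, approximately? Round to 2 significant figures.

It doubles every 70/8.1 ≈ 8.64 years, so 31 years is 3.59 doublings.
2^3.59 ≈ 12.04; 490 × 12.04 ≈ 5900.

5900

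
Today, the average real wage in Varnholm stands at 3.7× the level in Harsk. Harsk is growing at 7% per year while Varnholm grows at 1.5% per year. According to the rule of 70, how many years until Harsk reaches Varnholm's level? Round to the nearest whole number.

The growth-rate gap is 7% − 1.5% = 5.5 percentage points.
So the ratio between them halves every 70/5.5 ≈ 12.73 years.
A 3.7× gap takes log₂(3.7) ≈ 1.89 halvings to close: 1.89 × 12.73 ≈ 24 years.

about 24 years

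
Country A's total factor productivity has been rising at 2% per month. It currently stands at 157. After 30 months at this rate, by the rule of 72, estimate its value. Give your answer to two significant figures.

approximately 280

It doubles every 72/2 ≈ 36.00 months, so 30 months is 0.83 doublings.
2^0.83 ≈ 1.78; 157 × 1.78 ≈ 280.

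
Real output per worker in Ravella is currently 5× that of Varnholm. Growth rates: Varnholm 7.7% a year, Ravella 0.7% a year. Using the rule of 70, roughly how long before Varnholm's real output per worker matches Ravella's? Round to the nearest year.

What matters is the difference: 7 pp.
Rule of 70 on the gap: the ratio halves every 70/7 ≈ 10.00 years.
A 5× gap takes log₂(5) ≈ 2.32 halvings to close: 2.32 × 10.00 ≈ 23 years.

approximately 23 years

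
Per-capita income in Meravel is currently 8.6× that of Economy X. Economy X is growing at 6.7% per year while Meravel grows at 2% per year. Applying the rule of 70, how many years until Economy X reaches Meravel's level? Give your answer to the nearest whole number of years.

Economy X gains on Meravel at 6.7% − 2% = 4.7 points a year.
At that relative rate the gap halves every 70/4.7 ≈ 14.89 years.
An 8.6× gap takes log₂(8.6) ≈ 3.10 halvings to close: 3.10 × 14.89 ≈ 46 years.

roughly 46 years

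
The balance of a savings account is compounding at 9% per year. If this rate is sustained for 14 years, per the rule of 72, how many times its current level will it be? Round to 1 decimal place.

about 3.4 times

Doubles every ≈ 8.00 years (72/9).
14 years is 1.75 doublings; 2^1.75 ≈ 3.4×.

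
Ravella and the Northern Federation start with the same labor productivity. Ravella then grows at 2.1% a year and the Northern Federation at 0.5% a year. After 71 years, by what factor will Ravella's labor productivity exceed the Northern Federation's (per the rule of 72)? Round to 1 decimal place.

Rate gap = 2.1% − 0.5% = 1.6 points.
The ratio doubles every 72/1.6 ≈ 45.00 years.
71/45.00 ≈ 1.58 doublings → ratio ≈ 2^1.58 ≈ 3.0.

3.0 times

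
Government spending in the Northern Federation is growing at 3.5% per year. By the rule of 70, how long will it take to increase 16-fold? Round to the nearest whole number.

Doubling time ≈ 70/3.5 = 20.00 years.
16× is 4 doublings, so 4 × 20.00 ≈ 80 years.

approximately 80 years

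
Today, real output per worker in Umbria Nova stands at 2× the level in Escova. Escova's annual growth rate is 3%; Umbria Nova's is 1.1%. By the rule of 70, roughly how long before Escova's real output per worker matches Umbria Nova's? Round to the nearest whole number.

roughly 37 years

Escova gains on Umbria Nova at 3% − 1.1% = 1.9 points a year.
At that relative rate the gap halves every 70/1.9 ≈ 36.84 years.
A 2× gap closes after 1 halving: 1 × 36.84 ≈ 37 years.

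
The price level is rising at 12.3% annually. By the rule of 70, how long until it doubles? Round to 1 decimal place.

around 5.7 years

At 12.3%, doubling takes about 70/12.3 = 5.69 years.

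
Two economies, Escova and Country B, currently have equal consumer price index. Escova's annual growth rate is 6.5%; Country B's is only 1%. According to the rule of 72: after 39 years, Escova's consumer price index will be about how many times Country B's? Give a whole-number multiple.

about 8 times

Escova pulls ahead at 5.5 pp per year, so the ratio doubles every 72/5.5 ≈ 13.09 years.
In 39 years that's 2.98 doublings: 2^2.98 ≈ 8.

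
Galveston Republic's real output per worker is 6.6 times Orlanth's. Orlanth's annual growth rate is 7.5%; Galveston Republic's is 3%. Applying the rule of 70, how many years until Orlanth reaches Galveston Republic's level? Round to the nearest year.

The growth-rate gap is 7.5% − 3% = 4.5 percentage points.
So the ratio between them halves every 70/4.5 ≈ 15.56 years.
A 6.6 times gap takes log₂(6.6) ≈ 2.72 halvings to close: 2.72 × 15.56 ≈ 42 years.

42 years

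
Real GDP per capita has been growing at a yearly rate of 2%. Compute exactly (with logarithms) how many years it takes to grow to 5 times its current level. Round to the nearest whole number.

t = ln(5) / ln(1 + 0.02) = 1.6094 / 0.019803 ≈ 81.27.
≈ 81 years.

81 years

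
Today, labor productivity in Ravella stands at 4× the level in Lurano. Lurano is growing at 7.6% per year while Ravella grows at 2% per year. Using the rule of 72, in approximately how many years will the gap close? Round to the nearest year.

about 26 years

Lurano gains on Ravella at 7.6% − 2% = 5.6 points a year.
At that relative rate the gap halves every 72/5.6 ≈ 12.86 years.
A 4× gap closes after 2 halvings: 2 × 12.86 ≈ 26 years.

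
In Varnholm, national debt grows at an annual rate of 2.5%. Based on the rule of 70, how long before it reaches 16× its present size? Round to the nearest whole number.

around 112 years

Doubling time ≈ 70/2.5 = 28.00 years.
16 = 2^4, so 4 doublings → 112 years.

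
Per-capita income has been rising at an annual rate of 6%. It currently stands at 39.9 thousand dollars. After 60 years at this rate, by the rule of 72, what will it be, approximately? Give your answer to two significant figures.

about 1300 thousand dollars

It doubles every 72/6 ≈ 12.00 years, so 60 years is 5.00 doublings.
2^5.00 ≈ 32.00; 39.9 × 32.00 ≈ 1300 thousand dollars.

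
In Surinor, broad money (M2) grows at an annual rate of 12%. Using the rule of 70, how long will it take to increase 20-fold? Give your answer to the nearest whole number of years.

At 12% it doubles every 70/12 ≈ 5.83 years.
20× is log₂ 20 ≈ 4.32 doublings, so ≈ 4.32 × 5.83 = 25 years.

around 25 years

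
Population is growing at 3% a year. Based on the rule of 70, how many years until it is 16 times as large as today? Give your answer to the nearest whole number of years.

At 3% it doubles every 70/3 ≈ 23.33 years.
16× is 4 doublings, so 4 × 23.33 ≈ 93 years.

≈ 93 years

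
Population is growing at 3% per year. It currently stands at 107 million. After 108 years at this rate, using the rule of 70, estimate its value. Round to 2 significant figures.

Doubling time ≈ 70/3 = 23.33 years.
108 years is 108/23.33 ≈ 4.63 doublings, a factor of 2^4.63 ≈ 24.76.
107 × 24.76 ≈ 2600 million.

about 2600 million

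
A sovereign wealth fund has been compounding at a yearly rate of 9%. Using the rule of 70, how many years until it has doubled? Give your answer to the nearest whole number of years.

Doubling time ≈ 70 / 9 = 7.78 years.

8 years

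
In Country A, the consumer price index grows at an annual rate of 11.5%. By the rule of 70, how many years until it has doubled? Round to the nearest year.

70/11.5 ≈ 6.09, so it doubles roughly every 6 years.

6 years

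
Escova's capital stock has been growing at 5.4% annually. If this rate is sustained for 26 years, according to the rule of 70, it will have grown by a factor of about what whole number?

At 5.4% one doubling takes ≈ 12.96 years; 26 years is 2 of them, so ×4.

≈ 4 times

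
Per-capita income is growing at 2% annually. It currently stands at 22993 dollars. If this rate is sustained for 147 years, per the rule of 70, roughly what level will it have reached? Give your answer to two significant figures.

It doubles every 70/2 ≈ 35.00 years, so 147 years is 4.20 doublings.
2^4.20 ≈ 18.38; 22993 × 18.38 ≈ 420000 dollars.

≈ 420000 dollars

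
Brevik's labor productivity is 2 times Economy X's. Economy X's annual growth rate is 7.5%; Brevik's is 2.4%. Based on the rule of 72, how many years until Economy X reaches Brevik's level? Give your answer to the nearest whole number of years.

around 14 years

Economy X gains on Brevik at 7.5% − 2.4% = 5.1 points a year.
At that relative rate the gap halves every 72/5.1 ≈ 14.12 years.
A 2 times gap closes after 1 halving: 1 × 14.12 ≈ 14 years.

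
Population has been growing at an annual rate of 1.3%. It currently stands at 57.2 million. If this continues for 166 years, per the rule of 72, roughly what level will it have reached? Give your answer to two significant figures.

Doubling time ≈ 72/1.3 = 55.38 years.
166 years is 166/55.38 ≈ 3.00 doublings, a factor of 2^3.00 ≈ 8.00.
57.2 × 8.00 ≈ 460 million.

about 460 million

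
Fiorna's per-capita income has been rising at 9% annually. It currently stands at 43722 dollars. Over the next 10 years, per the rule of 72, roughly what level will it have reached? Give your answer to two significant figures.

Doubling time ≈ 72/9 = 8.00 years.
10 years is 10/8.00 ≈ 1.25 doublings, a factor of 2^1.25 ≈ 2.38.
43722 × 2.38 ≈ 100000 dollars.

roughly 100000 dollars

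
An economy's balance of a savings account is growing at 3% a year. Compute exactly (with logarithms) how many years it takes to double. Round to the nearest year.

23 years

t = ln(2) / ln(1 + 0.03) = 0.6931 / 0.029559 ≈ 23.45.
≈ 23 years.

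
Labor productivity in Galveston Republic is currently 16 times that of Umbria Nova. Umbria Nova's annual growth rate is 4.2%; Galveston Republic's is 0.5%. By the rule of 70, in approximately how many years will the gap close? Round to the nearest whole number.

Umbria Nova gains on Galveston Republic at 4.2% − 0.5% = 3.7 points a year.
At that relative rate the gap halves every 70/3.7 ≈ 18.92 years.
A 16 times gap closes after 4 halvings: 4 × 18.92 ≈ 76 years.

about 76 years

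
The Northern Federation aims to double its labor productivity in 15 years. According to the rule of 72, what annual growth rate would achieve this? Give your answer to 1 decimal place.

72 / 15 ≈ 4.80, so about 4.8% annually.

around 4.8% annually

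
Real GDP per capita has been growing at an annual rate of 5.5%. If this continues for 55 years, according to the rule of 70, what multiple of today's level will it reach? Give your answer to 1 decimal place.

Doubles every ≈ 12.73 years (70/5.5).
55 years is 4.32 doublings; 2^4.32 ≈ 20.0×.

20.0 times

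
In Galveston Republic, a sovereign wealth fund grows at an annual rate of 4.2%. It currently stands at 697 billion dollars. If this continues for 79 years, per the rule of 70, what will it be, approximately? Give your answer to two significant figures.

Doubling time ≈ 70/4.2 = 16.67 years.
79 years is 79/16.67 ≈ 4.74 doublings, a factor of 2^4.74 ≈ 26.72.
697 × 26.72 ≈ 19000 billion dollars.

19000 billion dollars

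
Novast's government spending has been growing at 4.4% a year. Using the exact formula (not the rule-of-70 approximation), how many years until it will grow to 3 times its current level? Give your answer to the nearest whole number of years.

26 years

t = ln(3) / ln(1 + 0.044) = 1.0986 / 0.043059 ≈ 25.51.
≈ 26 years.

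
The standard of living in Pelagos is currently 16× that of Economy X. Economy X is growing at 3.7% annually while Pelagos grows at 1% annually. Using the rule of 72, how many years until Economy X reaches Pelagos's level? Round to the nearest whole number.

≈ 107 years

What matters is the difference: 2.7 pp.
Rule of 72 on the gap: the ratio halves every 72/2.7 ≈ 26.67 years.
A 16× gap closes after 4 halvings: 4 × 26.67 ≈ 107 years.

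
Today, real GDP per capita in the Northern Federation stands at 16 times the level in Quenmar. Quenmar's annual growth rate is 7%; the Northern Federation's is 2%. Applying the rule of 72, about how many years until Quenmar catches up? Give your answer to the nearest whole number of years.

What matters is the difference: 5 pp.
Rule of 72 on the gap: the ratio halves every 72/5 ≈ 14.40 years.
A 16 times gap closes after 4 halvings: 4 × 14.40 ≈ 58 years.

around 58 years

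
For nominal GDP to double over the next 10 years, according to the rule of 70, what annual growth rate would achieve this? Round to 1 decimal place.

70 / 10 ≈ 7.00, so about 7.0% annually.

roughly 7.0%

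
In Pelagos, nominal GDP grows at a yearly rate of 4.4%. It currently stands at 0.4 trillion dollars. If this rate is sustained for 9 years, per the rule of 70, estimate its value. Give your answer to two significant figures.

approximately 0.59 trillion dollars

It doubles every 70/4.4 ≈ 15.91 years, so 9 years is 0.57 doublings.
2^0.57 ≈ 1.48; 0.4 × 1.48 ≈ 0.59 trillion dollars.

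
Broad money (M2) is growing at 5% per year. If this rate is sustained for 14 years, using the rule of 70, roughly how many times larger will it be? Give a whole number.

Doubling time ≈ 70/5 = 14.00 years.
14/14.00 ≈ 1 doubling, so about 2^1 = 2×.

around 2 times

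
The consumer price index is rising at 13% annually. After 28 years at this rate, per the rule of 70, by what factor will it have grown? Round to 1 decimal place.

around 36.8 times

Doubles every ≈ 5.38 years (70/13).
28 years is 5.20 doublings; 2^5.20 ≈ 36.8×.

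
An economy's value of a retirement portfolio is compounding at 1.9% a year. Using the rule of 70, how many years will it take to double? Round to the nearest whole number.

70/1.9 ≈ 36.84, so it doubles roughly every 37 years.

about 37 years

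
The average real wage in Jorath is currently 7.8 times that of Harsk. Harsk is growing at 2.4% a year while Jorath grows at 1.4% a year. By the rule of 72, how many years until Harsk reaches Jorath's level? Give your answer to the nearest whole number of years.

around 213 years

Harsk gains on Jorath at 2.4% − 1.4% = 1 point a year.
At that relative rate the gap halves every 72/1 ≈ 72.00 years.
A 7.8 times gap takes log₂(7.8) ≈ 2.96 halvings to close: 2.96 × 72.00 ≈ 213 years.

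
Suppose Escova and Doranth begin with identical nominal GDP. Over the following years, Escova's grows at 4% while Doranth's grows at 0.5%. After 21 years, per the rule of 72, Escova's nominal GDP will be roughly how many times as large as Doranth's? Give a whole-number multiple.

2 times

Escova pulls ahead at 3.5 pp per year, so the ratio doubles every 72/3.5 ≈ 20.57 years.
In 21 years that's 1.02 doublings: 2^1.02 ≈ 2.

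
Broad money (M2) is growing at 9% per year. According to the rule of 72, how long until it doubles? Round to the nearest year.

roughly 8 years

Doubling time ≈ 72 / 9 = 8.00 years.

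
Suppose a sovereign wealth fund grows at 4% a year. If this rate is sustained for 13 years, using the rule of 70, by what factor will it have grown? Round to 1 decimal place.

Doubles every ≈ 17.50 years (70/4).
13 years is 0.74 doublings; 2^0.74 ≈ 1.7×.

about 1.7 times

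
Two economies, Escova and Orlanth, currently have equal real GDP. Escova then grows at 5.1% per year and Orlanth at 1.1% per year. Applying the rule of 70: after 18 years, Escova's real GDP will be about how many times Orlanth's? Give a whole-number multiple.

around 2 times

Rate gap = 5.1% − 1.1% = 4 points.
The ratio doubles every 70/4 ≈ 17.50 years.
18/17.50 ≈ 1.03 doublings → ratio ≈ 2^1.03 ≈ 2.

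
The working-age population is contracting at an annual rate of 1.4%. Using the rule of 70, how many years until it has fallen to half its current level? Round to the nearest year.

around 50 years

Halving time ≈ 70 / 1.4 = 50.00 → 50 years.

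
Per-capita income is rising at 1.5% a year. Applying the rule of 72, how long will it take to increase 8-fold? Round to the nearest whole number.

about 144 years

Doubling time ≈ 72/1.5 = 48.00 years.
8 = 2^3, so 3 doublings → 144 years.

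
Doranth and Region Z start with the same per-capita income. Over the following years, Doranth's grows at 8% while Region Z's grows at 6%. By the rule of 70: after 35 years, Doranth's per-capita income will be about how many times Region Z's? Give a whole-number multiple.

Rate gap = 8% − 6% = 2 points.
The ratio doubles every 70/2 ≈ 35.00 years.
35/35.00 ≈ 1.00 doublings → ratio ≈ 2^1.00 ≈ 2.

≈ 2 times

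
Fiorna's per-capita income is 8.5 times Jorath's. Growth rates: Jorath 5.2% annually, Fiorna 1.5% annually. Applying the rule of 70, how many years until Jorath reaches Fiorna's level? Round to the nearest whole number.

58 years

Jorath gains on Fiorna at 5.2% − 1.5% = 3.7 points a year.
At that relative rate the gap halves every 70/3.7 ≈ 18.92 years.
An 8.5 times gap takes log₂(8.5) ≈ 3.09 halvings to close: 3.09 × 18.92 ≈ 58 years.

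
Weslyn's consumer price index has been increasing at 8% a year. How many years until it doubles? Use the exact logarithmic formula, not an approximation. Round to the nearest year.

t = ln(2) / ln(1 + 0.08) = 0.6931 / 0.076961 ≈ 9.01.
≈ 9 years.

9 years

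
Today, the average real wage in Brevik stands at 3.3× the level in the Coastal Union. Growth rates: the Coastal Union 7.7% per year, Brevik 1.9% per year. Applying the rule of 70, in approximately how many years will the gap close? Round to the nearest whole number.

about 21 years

the Coastal Union gains on Brevik at 7.7% − 1.9% = 5.8 points a year.
At that relative rate the gap halves every 70/5.8 ≈ 12.07 years.
A 3.3× gap takes log₂(3.3) ≈ 1.72 halvings to close: 1.72 × 12.07 ≈ 21 years.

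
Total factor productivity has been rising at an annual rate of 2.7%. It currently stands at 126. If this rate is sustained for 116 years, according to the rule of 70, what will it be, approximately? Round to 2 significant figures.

It doubles every 70/2.7 ≈ 25.93 years, so 116 years is 4.47 doublings.
2^4.47 ≈ 22.16; 126 × 22.16 ≈ 2800.

2800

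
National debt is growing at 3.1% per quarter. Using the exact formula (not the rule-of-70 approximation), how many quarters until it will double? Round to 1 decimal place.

22.7 quarters

t = ln(2) / ln(1 + 0.031) = 0.6931 / 0.030529 ≈ 22.70.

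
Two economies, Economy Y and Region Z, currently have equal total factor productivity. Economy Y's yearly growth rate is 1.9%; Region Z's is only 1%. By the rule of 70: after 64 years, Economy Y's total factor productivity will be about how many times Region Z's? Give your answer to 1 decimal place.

roughly 1.8 times

Economy Y pulls ahead at 0.9 pp per year, so the ratio doubles every 70/0.9 ≈ 77.78 years.
In 64 years that's 0.82 doublings: 2^0.82 ≈ 1.8.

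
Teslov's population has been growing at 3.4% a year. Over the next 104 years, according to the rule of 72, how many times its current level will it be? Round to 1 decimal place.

Doubles every ≈ 21.18 years (72/3.4).
104 years is 4.91 doublings; 2^4.91 ≈ 30.1×.

≈ 30.1 times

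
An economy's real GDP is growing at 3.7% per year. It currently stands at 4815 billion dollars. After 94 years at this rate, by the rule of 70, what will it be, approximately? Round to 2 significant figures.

Doubling time ≈ 70/3.7 = 18.92 years.
94 years is 94/18.92 ≈ 4.97 doublings, a factor of 2^4.97 ≈ 31.34.
4815 × 31.34 ≈ 150000 billion dollars.

≈ 150000 billion dollars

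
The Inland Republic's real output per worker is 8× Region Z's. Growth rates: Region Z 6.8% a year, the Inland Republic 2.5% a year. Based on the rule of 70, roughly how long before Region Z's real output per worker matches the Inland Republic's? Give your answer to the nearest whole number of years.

The growth-rate gap is 6.8% − 2.5% = 4.3 percentage points.
So the ratio between them halves every 70/4.3 ≈ 16.28 years.
An 8× gap closes after 3 halvings: 3 × 16.28 ≈ 49 years.

≈ 49 years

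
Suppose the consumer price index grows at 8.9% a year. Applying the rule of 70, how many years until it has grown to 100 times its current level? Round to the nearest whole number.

≈ 52 years

One doubling takes 70/8.9 = 7.87 years.
Reaching 100× takes log₂(100) ≈ 6.64 doublings.
6.64 × 7.87 ≈ 52 years.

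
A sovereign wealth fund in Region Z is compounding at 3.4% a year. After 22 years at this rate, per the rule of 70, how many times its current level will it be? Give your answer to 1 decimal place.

about 2.1 times

Doubling time ≈ 70/3.4 = 20.59 years.
22 years / 20.59 ≈ 1.07 doublings → factor 2^1.07 ≈ 2.1.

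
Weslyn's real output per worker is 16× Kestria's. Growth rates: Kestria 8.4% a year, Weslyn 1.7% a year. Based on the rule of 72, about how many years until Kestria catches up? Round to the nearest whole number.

The growth-rate gap is 8.4% − 1.7% = 6.7 percentage points.
So the ratio between them halves every 72/6.7 ≈ 10.75 years.
A 16× gap closes after 4 halvings: 4 × 10.75 ≈ 43 years.

43 years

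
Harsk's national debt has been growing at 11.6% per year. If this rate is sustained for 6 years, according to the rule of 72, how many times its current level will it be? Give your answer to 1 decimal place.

Doubling time ≈ 72/11.6 = 6.21 years.
6 years / 6.21 ≈ 0.97 doublings → factor 2^0.97 ≈ 2.0.

2.0 times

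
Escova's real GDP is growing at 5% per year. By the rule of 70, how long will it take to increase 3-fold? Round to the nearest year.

Doubling time ≈ 70/5 = 14.00 years.
3× is log₂ 3 ≈ 1.58 doublings, so ≈ 1.58 × 14.00 = 22 years.

roughly 22 years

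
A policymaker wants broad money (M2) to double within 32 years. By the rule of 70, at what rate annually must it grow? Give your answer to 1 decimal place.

70 / 32 ≈ 2.19, so about 2.2% annually.

about 2.2%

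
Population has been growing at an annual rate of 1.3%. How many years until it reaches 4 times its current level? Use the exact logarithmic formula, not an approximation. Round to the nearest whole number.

107 years

t = ln(4) / ln(1 + 0.013) = 1.3863 / 0.012916 ≈ 107.33.
≈ 107 years.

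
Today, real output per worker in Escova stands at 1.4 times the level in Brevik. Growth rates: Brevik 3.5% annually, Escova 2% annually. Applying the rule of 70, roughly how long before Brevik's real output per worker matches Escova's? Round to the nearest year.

23 years

Brevik gains on Escova at 3.5% − 2% = 1.5 points a year.
At that relative rate the gap halves every 70/1.5 ≈ 46.67 years.
A 1.4 times gap takes log₂(1.4) ≈ 0.49 halvings to close: 0.49 × 46.67 ≈ 23 years.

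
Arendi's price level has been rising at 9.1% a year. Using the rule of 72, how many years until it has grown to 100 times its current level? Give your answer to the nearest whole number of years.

At 9.1% it doubles every 72/9.1 ≈ 7.91 years.
100× is log₂ 100 ≈ 6.64 doublings, so ≈ 6.64 × 7.91 = 53 years.

roughly 53 years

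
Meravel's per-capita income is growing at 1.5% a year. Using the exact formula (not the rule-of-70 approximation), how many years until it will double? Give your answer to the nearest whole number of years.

t = ln(2) / ln(1 + 0.015) = 0.6931 / 0.014889 ≈ 46.55.
≈ 47 years.

47 years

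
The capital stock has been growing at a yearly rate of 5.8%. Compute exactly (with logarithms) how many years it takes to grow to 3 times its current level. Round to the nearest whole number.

19 years

t = ln(3) / ln(1 + 0.058) = 1.0986 / 0.056380 ≈ 19.49.
≈ 19 years.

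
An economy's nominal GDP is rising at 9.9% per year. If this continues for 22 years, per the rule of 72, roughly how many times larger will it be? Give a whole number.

Doubling time ≈ 72/9.9 = 7.27 years.
22/7.27 ≈ 3 doublings, so about 2^3 = 8×.

approximately 8 times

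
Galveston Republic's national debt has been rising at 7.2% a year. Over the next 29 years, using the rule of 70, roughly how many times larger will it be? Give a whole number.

approximately 8 times

Doubling time ≈ 70/7.2 = 9.72 years.
29/9.72 ≈ 3 doublings, so about 2^3 = 8×.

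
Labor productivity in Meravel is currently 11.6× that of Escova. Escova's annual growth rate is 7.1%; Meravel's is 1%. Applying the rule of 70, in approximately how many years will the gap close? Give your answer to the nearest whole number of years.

What matters is the difference: 6.1 pp.
Rule of 70 on the gap: the ratio halves every 70/6.1 ≈ 11.48 years.
An 11.6× gap takes log₂(11.6) ≈ 3.54 halvings to close: 3.54 × 11.48 ≈ 41 years.

approximately 41 years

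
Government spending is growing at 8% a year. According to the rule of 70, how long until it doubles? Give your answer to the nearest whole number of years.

Doubling time ≈ 70 / 8 = 8.75 years.

approximately 9 years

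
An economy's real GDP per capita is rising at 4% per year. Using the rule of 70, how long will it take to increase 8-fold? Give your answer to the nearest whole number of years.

53 years

One doubling takes 70/4 = 17.50 years.
8 = 2^3, so 3 doublings → 53 years.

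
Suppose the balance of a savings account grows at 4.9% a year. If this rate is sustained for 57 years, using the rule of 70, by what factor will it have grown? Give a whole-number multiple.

Doubling time ≈ 70/4.9 = 14.29 years.
57/14.29 ≈ 4 doublings, so about 2^4 = 16×.

roughly 16 times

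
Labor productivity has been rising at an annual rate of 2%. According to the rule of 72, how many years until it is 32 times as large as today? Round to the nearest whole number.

One doubling takes 72/2 = 36.00 years.
32× is 5 doublings, so 5 × 36.00 ≈ 180 years.

roughly 180 years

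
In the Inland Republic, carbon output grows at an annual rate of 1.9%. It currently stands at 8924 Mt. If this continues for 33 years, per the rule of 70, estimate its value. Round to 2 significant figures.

17000 Mt

It doubles every 70/1.9 ≈ 36.84 years, so 33 years is 0.90 doublings.
2^0.90 ≈ 1.87; 8924 × 1.87 ≈ 17000 Mt.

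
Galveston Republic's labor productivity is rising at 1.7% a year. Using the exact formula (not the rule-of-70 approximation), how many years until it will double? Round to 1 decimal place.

41.1 years

t = ln(2) / ln(1 + 0.017) = 0.6931 / 0.016857 ≈ 41.12.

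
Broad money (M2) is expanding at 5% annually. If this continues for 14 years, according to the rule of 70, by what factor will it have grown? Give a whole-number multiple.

approximately 2 times

Doubling time ≈ 70/5 = 14.00 years.
14/14.00 ≈ 1 doubling, so about 2^1 = 2×.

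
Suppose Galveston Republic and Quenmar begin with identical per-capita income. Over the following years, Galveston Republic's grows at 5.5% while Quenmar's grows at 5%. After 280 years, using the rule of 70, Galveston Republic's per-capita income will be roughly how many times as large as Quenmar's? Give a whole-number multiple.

roughly 4 times

Galveston Republic pulls ahead at 0.5 pp per year, so the ratio doubles every 70/0.5 ≈ 140.00 years.
In 280 years that's 2.00 doublings: 2^2.00 ≈ 4.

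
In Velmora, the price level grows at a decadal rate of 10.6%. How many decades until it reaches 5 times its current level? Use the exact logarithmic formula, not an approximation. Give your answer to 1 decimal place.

t = ln(5) / ln(1 + 0.106) = 1.6094 / 0.100750 ≈ 15.97.

16.0 decades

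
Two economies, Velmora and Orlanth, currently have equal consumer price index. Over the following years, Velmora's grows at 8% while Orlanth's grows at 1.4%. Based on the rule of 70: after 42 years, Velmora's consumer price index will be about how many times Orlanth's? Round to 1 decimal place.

Rate gap = 8% − 1.4% = 6.6 points.
The ratio doubles every 70/6.6 ≈ 10.61 years.
42/10.61 ≈ 3.96 doublings → ratio ≈ 2^3.96 ≈ 15.6.

15.6 times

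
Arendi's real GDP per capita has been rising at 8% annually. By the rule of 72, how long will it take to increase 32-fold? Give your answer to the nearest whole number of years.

At 8% it doubles every 72/8 ≈ 9.00 years.
Getting to 32× needs 5 doublings: 5 × 9.00 ≈ 45 years.

roughly 45 years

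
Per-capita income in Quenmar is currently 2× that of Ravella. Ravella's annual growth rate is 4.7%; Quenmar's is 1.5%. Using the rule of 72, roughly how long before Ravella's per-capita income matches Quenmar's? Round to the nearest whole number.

about 23 years

What matters is the difference: 3.2 pp.
Rule of 72 on the gap: the ratio halves every 72/3.2 ≈ 22.50 years.
A 2× gap closes after 1 halving: 1 × 22.50 ≈ 23 years.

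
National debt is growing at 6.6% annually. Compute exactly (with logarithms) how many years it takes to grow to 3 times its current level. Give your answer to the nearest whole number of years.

t = ln(3) / ln(1 + 0.066) = 1.0986 / 0.063913 ≈ 17.19.
≈ 17 years.

17 years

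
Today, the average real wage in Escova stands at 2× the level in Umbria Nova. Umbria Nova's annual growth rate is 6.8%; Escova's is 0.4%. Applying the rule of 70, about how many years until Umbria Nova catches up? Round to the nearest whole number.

Umbria Nova gains on Escova at 6.8% − 0.4% = 6.4 points a year.
At that relative rate the gap halves every 70/6.4 ≈ 10.94 years.
A 2× gap closes after 1 halving: 1 × 10.94 ≈ 11 years.

≈ 11 years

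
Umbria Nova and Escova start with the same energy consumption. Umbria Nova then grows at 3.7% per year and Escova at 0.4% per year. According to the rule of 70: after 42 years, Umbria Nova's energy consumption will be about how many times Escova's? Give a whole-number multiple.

Only the 3.3-point difference matters.
70/3.3 ≈ 21.21 years per doubling of the ratio; 42 years gives 1.98 doublings, so ≈ 4×.

4 times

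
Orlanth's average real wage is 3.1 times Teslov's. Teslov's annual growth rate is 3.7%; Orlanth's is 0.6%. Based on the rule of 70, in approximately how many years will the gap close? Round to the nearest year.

The growth-rate gap is 3.7% − 0.6% = 3.1 percentage points.
So the ratio between them halves every 70/3.1 ≈ 22.58 years.
A 3.1 times gap takes log₂(3.1) ≈ 1.63 halvings to close: 1.63 × 22.58 ≈ 37 years.

roughly 37 years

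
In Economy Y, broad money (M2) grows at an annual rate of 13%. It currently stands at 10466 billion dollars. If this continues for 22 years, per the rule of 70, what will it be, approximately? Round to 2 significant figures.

Doubling time ≈ 70/13 = 5.38 years.
22 years is 22/5.38 ≈ 4.09 doublings, a factor of 2^4.09 ≈ 17.03.
10466 × 17.03 ≈ 180000 billion dollars.

roughly 180000 billion dollars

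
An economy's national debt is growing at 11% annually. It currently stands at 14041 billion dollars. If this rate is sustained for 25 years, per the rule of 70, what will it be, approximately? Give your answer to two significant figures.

around 210000 billion dollars

Doubling time ≈ 70/11 = 6.36 years.
25 years is 25/6.36 ≈ 3.93 doublings, a factor of 2^3.93 ≈ 15.24.
14041 × 15.24 ≈ 210000 billion dollars.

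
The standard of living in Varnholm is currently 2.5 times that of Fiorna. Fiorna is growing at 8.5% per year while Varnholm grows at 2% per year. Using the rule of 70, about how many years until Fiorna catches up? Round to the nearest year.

The growth-rate gap is 8.5% − 2% = 6.5 percentage points.
So the ratio between them halves every 70/6.5 ≈ 10.77 years.
A 2.5 times gap takes log₂(2.5) ≈ 1.32 halvings to close: 1.32 × 10.77 ≈ 14 years.

14 years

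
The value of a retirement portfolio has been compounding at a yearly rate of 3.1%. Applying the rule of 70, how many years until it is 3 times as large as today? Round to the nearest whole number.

At 3.1% it doubles every 70/3.1 ≈ 22.58 years.
Reaching 3× takes log₂(3) ≈ 1.58 doublings.
1.58 × 22.58 ≈ 36 years.

roughly 36 years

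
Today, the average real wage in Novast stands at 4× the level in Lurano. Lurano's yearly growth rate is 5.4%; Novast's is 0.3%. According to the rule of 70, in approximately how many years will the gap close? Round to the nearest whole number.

approximately 27 years

What matters is the difference: 5.1 pp.
Rule of 70 on the gap: the ratio halves every 70/5.1 ≈ 13.73 years.
A 4× gap closes after 2 halvings: 2 × 13.73 ≈ 27 years.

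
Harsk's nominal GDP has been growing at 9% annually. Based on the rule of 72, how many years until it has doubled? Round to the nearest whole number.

72/9 ≈ 8.00, so it doubles roughly every 8 years.

around 8 years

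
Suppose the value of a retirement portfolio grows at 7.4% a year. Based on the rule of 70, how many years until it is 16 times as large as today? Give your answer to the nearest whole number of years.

Doubling time ≈ 70/7.4 = 9.46 years.
16 = 2^4, so 4 doublings → 38 years.

roughly 38 years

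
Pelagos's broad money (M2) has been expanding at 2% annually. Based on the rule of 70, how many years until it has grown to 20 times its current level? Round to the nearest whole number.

At 2% it doubles every 70/2 ≈ 35.00 years.
20× is log₂ 20 ≈ 4.32 doublings, so ≈ 4.32 × 35.00 = 151 years.

roughly 151 years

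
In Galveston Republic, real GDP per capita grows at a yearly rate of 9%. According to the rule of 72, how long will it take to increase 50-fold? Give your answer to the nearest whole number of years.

≈ 45 years

One doubling takes 72/9 = 8.00 years.
Reaching 50× takes log₂(50) ≈ 5.64 doublings.
5.64 × 8.00 ≈ 45 years.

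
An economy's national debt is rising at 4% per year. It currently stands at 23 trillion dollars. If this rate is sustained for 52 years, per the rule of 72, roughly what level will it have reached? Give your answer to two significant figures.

170 trillion dollars

Doubling time ≈ 72/4 = 18.00 years.
52 years is 52/18.00 ≈ 2.89 doublings, a factor of 2^2.89 ≈ 7.41.
23 × 7.41 ≈ 170 trillion dollars.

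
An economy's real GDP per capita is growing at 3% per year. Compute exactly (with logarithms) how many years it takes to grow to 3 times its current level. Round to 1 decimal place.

t = ln(3) / ln(1 + 0.03) = 1.0986 / 0.029559 ≈ 37.17.

37.2 years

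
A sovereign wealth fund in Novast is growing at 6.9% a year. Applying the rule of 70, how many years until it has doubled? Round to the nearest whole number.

approximately 10 years

At 6.9%, doubling takes about 70/6.9 = 10.14 years.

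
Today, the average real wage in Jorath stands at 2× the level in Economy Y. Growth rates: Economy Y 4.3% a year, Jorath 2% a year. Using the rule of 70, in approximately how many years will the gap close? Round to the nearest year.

The growth-rate gap is 4.3% − 2% = 2.3 percentage points.
So the ratio between them halves every 70/2.3 ≈ 30.43 years.
A 2× gap closes after 1 halving: 1 × 30.43 ≈ 30 years.

≈ 30 years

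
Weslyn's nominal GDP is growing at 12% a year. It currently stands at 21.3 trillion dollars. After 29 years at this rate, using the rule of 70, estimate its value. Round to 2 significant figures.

Doubling time ≈ 70/12 = 5.83 years.
29 years is 29/5.83 ≈ 4.97 doublings, a factor of 2^4.97 ≈ 31.34.
21.3 × 31.34 ≈ 670 trillion dollars.

≈ 670 trillion dollars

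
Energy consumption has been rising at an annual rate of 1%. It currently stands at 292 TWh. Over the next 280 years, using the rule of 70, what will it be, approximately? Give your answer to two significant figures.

around 4700 TWh

It doubles every 70/1 ≈ 70.00 years, so 280 years is 4.00 doublings.
2^4.00 ≈ 16.00; 292 × 16.00 ≈ 4700 TWh.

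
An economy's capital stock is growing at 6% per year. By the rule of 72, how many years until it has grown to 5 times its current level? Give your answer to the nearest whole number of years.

around 28 years

At 6% it doubles every 72/6 ≈ 12.00 years.
5× is log₂ 5 ≈ 2.32 doublings, so ≈ 2.32 × 12.00 = 28 years.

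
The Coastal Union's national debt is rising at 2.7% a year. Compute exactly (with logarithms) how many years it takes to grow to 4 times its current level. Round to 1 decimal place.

t = ln(4) / ln(1 + 0.027) = 1.3863 / 0.026642 ≈ 52.03.

52.0 years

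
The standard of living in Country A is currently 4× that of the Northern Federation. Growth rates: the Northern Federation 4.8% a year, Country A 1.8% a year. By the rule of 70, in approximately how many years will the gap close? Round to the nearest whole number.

the Northern Federation gains on Country A at 4.8% − 1.8% = 3 points a year.
At that relative rate the gap halves every 70/3 ≈ 23.33 years.
A 4× gap closes after 2 halvings: 2 × 23.33 ≈ 47 years.

around 47 years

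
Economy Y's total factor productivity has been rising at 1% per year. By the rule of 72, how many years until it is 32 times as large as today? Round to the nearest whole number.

360 years

At 1% it doubles every 72/1 ≈ 72.00 years.
32× is 5 doublings, so 5 × 72.00 ≈ 360 years.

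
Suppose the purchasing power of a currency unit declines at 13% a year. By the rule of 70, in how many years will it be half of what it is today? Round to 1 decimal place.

around 5.4 years

The rule works in reverse for decay: 70/13 ≈ 5.38 years to halve.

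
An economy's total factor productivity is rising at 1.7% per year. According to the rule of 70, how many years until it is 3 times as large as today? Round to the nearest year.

about 65 years

One doubling takes 70/1.7 = 41.18 years.
Reaching 3× takes log₂(3) ≈ 1.58 doublings.
1.58 × 41.18 ≈ 65 years.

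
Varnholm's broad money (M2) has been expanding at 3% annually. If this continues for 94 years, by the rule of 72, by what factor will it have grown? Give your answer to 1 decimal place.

Doubling time ≈ 72/3 = 24.00 years.
94 years / 24.00 ≈ 3.92 doublings → factor 2^3.92 ≈ 15.1.

about 15.1 times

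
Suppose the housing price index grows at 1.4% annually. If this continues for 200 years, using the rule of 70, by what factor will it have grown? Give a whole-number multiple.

around 16 times

At 1.4% one doubling takes ≈ 50.00 years; 200 years is 4 of them, so ×16.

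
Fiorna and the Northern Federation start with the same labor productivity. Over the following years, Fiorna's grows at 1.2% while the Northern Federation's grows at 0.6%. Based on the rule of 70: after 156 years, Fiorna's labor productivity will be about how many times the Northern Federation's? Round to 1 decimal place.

roughly 2.5 times

Fiorna pulls ahead at 0.6 pp per year, so the ratio doubles every 70/0.6 ≈ 116.67 years.
In 156 years that's 1.34 doublings: 2^1.34 ≈ 2.5.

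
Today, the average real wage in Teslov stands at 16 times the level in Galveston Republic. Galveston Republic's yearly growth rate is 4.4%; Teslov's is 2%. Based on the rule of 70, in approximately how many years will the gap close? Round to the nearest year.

Galveston Republic gains on Teslov at 4.4% − 2% = 2.4 points a year.
At that relative rate the gap halves every 70/2.4 ≈ 29.17 years.
A 16 times gap closes after 4 halvings: 4 × 29.17 ≈ 117 years.

about 117 years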